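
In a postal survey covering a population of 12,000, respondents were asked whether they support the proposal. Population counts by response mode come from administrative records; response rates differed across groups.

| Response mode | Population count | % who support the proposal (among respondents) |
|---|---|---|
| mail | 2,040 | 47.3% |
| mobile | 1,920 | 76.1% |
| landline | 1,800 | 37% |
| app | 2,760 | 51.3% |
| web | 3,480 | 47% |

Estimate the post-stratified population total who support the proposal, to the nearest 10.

6,140

Estimated count per cell = population count × respondent percentage:
  mail: 2,040 × 47.3% = 964.92
  mobile: 1,920 × 76.1% = 1461.12
  landline: 1,800 × 37% = 666
  app: 2,760 × 51.3% = 1415.88
  web: 3,480 × 47% = 1635.6
Estimated total = 6143.52 → 6,140.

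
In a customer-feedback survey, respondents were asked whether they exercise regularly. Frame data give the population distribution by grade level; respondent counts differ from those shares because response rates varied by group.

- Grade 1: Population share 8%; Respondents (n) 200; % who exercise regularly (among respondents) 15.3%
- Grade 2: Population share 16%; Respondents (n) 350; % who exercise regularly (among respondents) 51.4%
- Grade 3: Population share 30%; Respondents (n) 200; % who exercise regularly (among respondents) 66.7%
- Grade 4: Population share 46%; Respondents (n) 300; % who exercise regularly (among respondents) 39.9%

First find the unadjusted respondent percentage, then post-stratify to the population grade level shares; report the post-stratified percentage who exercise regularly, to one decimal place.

47.8%

Without adjustment, the pooled respondent share is:
  (200/1050)×15.3 + (350/1050)×51.4 + (200/1050)×66.7 + (300/1050)×39.9 = 44.1524%
Reweighting by population grade level shares:
  0.08×15.3 + 0.16×51.4 + 0.3×66.7 + 0.46×39.9 = 47.812%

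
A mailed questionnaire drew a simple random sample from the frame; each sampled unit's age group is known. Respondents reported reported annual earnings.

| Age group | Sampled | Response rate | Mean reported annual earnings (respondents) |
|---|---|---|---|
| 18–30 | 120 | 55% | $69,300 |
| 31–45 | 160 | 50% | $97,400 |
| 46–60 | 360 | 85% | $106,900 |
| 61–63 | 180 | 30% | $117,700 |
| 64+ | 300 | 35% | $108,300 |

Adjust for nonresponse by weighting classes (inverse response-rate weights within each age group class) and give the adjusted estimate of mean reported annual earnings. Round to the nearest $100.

Inverse-response-rate weighting restores each class to its sampled count, so class totals weight by n_sampled:
  18–30: 120 × 69,300 = 8,316,000
  31–45: 160 × 97,400 = 15,584,000
  46–60: 360 × 106,900 = 38,484,000
  61–63: 180 × 117,700 = 21,186,000
  64+: 300 × 108,300 = 32,490,000
Adjusted estimate = 116,060,000 / 1,120 = 103,625 → $103,600.

$103,600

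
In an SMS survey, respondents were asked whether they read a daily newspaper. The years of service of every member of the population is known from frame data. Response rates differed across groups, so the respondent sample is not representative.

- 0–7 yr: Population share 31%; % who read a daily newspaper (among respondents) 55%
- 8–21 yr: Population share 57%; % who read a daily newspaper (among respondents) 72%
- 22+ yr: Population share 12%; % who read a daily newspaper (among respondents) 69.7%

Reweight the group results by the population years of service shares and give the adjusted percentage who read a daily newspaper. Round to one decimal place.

66.5%

Each cell contributes population-share × respondent value:
  0–7 yr: 0.31 × 55 = 17.05
  8–21 yr: 0.57 × 72 = 41.04
  22+ yr: 0.12 × 69.7 = 8.364
Post-stratified estimate = 66.454 → 66.5%.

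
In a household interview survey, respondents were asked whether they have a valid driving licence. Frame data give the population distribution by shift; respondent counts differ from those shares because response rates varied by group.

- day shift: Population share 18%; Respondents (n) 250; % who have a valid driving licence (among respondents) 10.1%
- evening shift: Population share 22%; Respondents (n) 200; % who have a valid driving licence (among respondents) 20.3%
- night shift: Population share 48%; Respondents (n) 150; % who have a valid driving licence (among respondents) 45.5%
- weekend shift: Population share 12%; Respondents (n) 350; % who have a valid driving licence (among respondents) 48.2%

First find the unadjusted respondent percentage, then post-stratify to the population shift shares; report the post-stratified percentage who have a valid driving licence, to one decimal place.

33.9%

Unadjusted (pooled respondent) estimate weights by respondent counts:
  (250/950)×10.1 + (200/950)×20.3 + (150/950)×45.5 + (350/950)×48.2 = 31.8737%
Post-stratifying to population shares instead:
  0.18×10.1 + 0.22×20.3 + 0.48×45.5 + 0.12×48.2 = 33.908%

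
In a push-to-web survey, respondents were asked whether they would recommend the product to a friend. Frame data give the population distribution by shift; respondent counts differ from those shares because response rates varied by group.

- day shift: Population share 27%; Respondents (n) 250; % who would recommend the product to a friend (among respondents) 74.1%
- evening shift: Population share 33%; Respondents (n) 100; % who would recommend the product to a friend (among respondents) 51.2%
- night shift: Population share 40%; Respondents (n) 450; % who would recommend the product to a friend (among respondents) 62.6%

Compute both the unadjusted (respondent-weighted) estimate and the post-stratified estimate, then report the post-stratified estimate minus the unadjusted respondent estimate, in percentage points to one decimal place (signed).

-2.8 percentage points

Unadjusted (pooled respondent) estimate weights by respondent counts:
  (250/800)×74.1 + (100/800)×51.2 + (450/800)×62.6 = 64.7687%
Post-stratified estimate weights by population shares:
  0.27×74.1 + 0.33×51.2 + 0.4×62.6 = 61.943%
Difference = 61.943 − 64.7687 = -2.8257 pp.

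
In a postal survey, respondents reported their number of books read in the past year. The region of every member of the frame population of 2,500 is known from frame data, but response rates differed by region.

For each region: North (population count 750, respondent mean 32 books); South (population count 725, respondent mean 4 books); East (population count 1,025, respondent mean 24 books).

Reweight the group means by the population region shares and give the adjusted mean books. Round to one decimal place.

Post-stratification weights by population share, not respondent share:
  North: (750/2,500) × 32 = 9.6
  South: (725/2,500) × 4 = 1.16
  East: (1,025/2,500) × 24 = 9.84
Post-stratified estimate = 20.6 → 20.6.

20.6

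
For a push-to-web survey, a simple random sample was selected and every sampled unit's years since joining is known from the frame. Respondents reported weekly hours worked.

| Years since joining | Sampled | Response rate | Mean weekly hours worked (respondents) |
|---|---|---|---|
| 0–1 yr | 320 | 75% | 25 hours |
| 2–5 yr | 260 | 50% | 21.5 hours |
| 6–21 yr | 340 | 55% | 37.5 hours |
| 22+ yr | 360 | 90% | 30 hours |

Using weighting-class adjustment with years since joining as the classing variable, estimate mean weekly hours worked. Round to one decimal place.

29.0

Weighting each respondent by the inverse class response rate inflates each class back to its sampled size, so the class weight is n_sampled:
  0–1 yr: 320 × 25 = 8000
  2–5 yr: 260 × 21.5 = 5590
  6–21 yr: 340 × 37.5 = 12,750
  22+ yr: 360 × 30 = 10,800
Adjusted estimate = 37,140 / 1,280 = 29.0156 → 29.0.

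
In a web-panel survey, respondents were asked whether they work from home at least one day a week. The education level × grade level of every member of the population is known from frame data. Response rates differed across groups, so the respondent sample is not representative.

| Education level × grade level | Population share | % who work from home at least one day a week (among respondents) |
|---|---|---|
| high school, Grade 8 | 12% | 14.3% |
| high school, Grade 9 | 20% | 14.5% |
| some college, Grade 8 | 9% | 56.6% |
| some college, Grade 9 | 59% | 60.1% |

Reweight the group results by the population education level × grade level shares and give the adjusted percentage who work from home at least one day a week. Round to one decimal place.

Reweight to the known education level × grade level distribution:
  high school, Grade 8: 0.12 × 14.3 = 1.716
  high school, Grade 9: 0.2 × 14.5 = 2.9
  some college, Grade 8: 0.09 × 56.6 = 5.094
  some college, Grade 9: 0.59 × 60.1 = 35.459
Post-stratified estimate = 45.169 → 45.2%.

45.2%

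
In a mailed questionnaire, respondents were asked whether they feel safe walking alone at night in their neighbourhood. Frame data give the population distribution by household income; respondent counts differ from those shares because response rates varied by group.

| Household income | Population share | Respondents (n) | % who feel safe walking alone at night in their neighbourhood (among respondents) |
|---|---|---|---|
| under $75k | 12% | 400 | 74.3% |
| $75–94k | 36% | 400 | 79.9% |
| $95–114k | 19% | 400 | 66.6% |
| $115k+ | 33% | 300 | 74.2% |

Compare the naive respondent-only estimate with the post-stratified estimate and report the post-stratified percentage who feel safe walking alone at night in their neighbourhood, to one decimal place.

Without adjustment, the pooled respondent share is:
  (400/1500)×74.3 + (400/1500)×79.9 + (400/1500)×66.6 + (300/1500)×74.2 = 73.72%
Reweighting by population household income shares:
  0.12×74.3 + 0.36×79.9 + 0.19×66.6 + 0.33×74.2 = 74.82%

74.8%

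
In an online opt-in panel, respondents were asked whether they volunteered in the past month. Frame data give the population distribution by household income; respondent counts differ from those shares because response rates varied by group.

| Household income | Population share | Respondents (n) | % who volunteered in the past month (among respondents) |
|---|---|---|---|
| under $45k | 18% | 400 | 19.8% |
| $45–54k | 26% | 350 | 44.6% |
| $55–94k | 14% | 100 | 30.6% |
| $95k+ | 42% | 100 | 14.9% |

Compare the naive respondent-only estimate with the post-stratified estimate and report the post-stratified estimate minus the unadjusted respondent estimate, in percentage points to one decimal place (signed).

-3.9 percentage points

Naive respondent-only estimate (weights = respondent counts):
  (400/950)×19.8 + (350/950)×44.6 + (100/950)×30.6 + (100/950)×14.9 = 29.5579%
Post-stratified estimate weights by population shares:
  0.18×19.8 + 0.26×44.6 + 0.14×30.6 + 0.42×14.9 = 25.702%
Difference = 25.702 − 29.5579 = -3.8559 pp.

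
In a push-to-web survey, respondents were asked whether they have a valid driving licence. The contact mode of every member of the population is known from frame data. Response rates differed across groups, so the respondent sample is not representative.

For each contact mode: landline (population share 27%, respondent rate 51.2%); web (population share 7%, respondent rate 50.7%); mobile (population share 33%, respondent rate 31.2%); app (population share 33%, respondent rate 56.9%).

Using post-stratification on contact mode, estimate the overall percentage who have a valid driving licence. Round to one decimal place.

46.4%

Post-stratification weights by population share, not respondent share:
  landline: 0.27 × 51.2 = 13.824
  web: 0.07 × 50.7 = 3.549
  mobile: 0.33 × 31.2 = 10.296
  app: 0.33 × 56.9 = 18.777
Post-stratified estimate = 46.446 → 46.4%.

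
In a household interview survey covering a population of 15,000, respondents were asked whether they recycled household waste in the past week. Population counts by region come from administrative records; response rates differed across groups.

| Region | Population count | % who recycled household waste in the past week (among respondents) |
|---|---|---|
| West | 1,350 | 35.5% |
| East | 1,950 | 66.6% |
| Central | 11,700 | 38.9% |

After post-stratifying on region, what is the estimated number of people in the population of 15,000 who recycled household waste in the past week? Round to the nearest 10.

Apply each group's respondent rate to its population count:
  West: 1,350 × 35.5% = 479.25
  East: 1,950 × 66.6% = 1298.7
  Central: 11,700 × 38.9% = 4551.3
Estimated total = 6329.25 → 6,330.

6,330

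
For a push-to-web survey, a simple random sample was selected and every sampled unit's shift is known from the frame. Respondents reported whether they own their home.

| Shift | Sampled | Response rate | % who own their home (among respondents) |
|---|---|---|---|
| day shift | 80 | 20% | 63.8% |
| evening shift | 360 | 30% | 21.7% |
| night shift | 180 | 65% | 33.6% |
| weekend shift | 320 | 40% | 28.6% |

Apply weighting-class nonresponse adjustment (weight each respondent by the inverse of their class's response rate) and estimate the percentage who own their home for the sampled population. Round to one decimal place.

With weight = n_sampled/n_responded per class, the weighted class total is n_sampled:
  day shift: 80 × 63.8 = 5104
  evening shift: 360 × 21.7 = 7812
  night shift: 180 × 33.6 = 6048
  weekend shift: 320 × 28.6 = 9152
Adjusted estimate = 28,116 / 940 = 29.9106 → 29.9%.

29.9%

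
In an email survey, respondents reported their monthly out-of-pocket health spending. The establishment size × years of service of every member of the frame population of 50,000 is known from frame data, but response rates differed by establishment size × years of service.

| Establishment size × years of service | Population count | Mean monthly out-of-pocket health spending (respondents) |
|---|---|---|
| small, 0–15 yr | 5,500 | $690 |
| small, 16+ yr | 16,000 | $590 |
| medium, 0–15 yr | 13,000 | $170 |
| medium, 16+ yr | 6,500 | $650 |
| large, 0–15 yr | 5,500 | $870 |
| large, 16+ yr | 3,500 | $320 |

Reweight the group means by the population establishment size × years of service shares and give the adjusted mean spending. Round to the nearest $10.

$510

Post-stratification weights by population share, not respondent share:
  small, 0–15 yr: (5,500/50,000) × 690 = 75.9
  small, 16+ yr: (16,000/50,000) × 590 = 188.8
  medium, 0–15 yr: (13,000/50,000) × 170 = 44.2
  medium, 16+ yr: (6,500/50,000) × 650 = 84.5
  large, 0–15 yr: (5,500/50,000) × 870 = 95.7
  large, 16+ yr: (3,500/50,000) × 320 = 22.4
Post-stratified estimate = 511.5 → $510.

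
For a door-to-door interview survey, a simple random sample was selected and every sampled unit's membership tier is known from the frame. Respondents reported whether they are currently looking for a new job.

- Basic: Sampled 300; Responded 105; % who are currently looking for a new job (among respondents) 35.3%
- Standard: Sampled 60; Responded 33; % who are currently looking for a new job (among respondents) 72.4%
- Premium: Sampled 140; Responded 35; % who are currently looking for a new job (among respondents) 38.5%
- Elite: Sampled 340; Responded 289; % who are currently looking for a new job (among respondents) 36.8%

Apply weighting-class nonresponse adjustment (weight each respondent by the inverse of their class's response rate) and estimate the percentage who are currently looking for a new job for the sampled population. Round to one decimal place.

39.1%

Class response rates: Basic 105/300 = 35%, Standard 33/60 = 55%, Premium 35/140 = 25%, Elite 289/340 = 85%.
With weight = n_sampled/n_responded per class, the weighted class total is n_sampled:
  Basic: 300 × 35.3 = 10,590
  Standard: 60 × 72.4 = 4344
  Premium: 140 × 38.5 = 5390
  Elite: 340 × 36.8 = 12512
Adjusted estimate = 32,836 / 840 = 39.0905 → 39.1%.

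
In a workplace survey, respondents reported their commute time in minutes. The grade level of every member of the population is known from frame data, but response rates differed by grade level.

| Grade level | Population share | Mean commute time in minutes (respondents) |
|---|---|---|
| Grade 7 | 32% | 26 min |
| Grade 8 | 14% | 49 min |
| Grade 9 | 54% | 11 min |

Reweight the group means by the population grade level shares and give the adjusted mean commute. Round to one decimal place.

21.1

Weight each group's respondent value by its population share:
  Grade 7: 0.32 × 26 = 8.32
  Grade 8: 0.14 × 49 = 6.86
  Grade 9: 0.54 × 11 = 5.94
Post-stratified estimate = 21.12 → 21.1.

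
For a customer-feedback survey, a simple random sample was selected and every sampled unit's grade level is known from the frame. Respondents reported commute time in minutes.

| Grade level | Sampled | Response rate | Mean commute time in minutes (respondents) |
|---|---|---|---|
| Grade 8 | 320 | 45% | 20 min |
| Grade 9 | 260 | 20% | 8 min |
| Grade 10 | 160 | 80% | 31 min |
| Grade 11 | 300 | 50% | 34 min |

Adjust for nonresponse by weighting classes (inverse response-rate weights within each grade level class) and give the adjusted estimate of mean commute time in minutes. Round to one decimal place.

Each respondent's weight = sampled/responded in their class; summing within a class gives n_sampled, so:
  Grade 8: 320 × 20 = 6400
  Grade 9: 260 × 8 = 2080
  Grade 10: 160 × 31 = 4960
  Grade 11: 300 × 34 = 10,200
Adjusted estimate = 23,640 / 1,040 = 22.7308 → 22.7.

22.7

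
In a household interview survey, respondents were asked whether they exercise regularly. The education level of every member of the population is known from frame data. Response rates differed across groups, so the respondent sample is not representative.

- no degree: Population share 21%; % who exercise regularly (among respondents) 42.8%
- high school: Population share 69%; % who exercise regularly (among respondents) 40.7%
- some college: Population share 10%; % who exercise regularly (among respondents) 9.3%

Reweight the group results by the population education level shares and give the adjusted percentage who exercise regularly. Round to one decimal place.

Reweight to the known education level distribution:
  no degree: 0.21 × 42.8 = 8.988
  high school: 0.69 × 40.7 = 28.083
  some college: 0.1 × 9.3 = 0.93
Post-stratified estimate = 38.001 → 38.0%.

38.0%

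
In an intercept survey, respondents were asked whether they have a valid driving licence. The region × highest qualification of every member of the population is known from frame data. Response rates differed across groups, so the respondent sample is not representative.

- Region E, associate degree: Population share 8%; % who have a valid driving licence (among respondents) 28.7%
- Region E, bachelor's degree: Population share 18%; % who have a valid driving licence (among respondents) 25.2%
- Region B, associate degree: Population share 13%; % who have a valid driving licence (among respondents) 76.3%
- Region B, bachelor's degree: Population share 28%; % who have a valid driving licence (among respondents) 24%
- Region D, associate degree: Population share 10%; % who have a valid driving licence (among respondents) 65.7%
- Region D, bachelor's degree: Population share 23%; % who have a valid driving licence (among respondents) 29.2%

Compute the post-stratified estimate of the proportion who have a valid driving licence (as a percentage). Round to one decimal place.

36.8%

Weight each group's respondent value by its population share:
  Region E, associate degree: 0.08 × 28.7 = 2.296
  Region E, bachelor's degree: 0.18 × 25.2 = 4.536
  Region B, associate degree: 0.13 × 76.3 = 9.919
  Region B, bachelor's degree: 0.28 × 24 = 6.72
  Region D, associate degree: 0.1 × 65.7 = 6.57
  Region D, bachelor's degree: 0.23 × 29.2 = 6.716
Post-stratified estimate = 36.757 → 36.8%.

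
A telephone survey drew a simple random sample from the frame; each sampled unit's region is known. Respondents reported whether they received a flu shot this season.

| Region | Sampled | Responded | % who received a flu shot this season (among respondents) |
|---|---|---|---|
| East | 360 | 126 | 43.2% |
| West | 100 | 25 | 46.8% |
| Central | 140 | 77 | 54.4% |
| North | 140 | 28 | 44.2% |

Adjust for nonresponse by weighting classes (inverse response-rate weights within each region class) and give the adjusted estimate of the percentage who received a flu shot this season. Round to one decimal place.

Class response rates: East 126/360 = 35%, West 25/100 = 25%, Central 77/140 = 55%, North 28/140 = 20%.
With weight = n_sampled/n_responded per class, the weighted class total is n_sampled:
  East: 360 × 43.2 = 15552
  West: 100 × 46.8 = 4680
  Central: 140 × 54.4 = 7616
  North: 140 × 44.2 = 6188
Adjusted estimate = 34,036 / 740 = 45.9946 → 46.0%.

46.0%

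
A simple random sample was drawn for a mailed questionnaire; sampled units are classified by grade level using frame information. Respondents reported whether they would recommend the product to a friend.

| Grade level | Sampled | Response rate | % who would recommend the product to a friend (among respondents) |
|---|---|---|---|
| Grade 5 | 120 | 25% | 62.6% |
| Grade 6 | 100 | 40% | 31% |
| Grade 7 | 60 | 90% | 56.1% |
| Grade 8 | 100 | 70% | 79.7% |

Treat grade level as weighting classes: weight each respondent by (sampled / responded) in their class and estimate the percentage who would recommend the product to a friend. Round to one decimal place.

57.8%

With weight = n_sampled/n_responded per class, the weighted class total is n_sampled:
  Grade 5: 120 × 62.6 = 7512
  Grade 6: 100 × 31 = 3100
  Grade 7: 60 × 56.1 = 3366
  Grade 8: 100 × 79.7 = 7970
Adjusted estimate = 21,948 / 380 = 57.7579 → 57.8%.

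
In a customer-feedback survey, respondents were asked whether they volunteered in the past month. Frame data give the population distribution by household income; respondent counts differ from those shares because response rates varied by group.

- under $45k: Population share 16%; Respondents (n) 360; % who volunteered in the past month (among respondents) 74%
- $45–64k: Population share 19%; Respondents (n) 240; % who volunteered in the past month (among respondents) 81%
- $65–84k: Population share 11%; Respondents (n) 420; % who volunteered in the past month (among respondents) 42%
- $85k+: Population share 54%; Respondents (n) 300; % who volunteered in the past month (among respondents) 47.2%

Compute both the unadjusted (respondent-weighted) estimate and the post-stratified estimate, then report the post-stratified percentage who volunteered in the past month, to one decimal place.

57.3%

Without adjustment, the pooled respondent share is:
  (360/1320)×74 + (240/1320)×81 + (420/1320)×42 + (300/1320)×47.2 = 59%
Post-stratified estimate weights by population shares:
  0.16×74 + 0.19×81 + 0.11×42 + 0.54×47.2 = 57.338%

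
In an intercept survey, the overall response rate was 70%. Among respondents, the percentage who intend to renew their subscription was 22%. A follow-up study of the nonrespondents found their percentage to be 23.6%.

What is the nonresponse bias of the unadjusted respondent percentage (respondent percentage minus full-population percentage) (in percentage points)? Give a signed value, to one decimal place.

-0.5 percentage points

Nonresponse fraction = 1 − 0.7 = 0.3.
Bias = (nonresponse fraction) × (respondent percentage − nonrespondent percentage)
     = 0.3 × (22 − 23.6) = 0.3 × -1.6 = -0.48.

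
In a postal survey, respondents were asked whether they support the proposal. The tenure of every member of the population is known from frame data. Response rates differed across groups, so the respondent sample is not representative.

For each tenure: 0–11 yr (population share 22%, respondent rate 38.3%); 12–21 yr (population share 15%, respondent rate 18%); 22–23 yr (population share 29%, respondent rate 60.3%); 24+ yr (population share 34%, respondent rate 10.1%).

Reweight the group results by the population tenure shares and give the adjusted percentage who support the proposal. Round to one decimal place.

32.0%

Weight each group's respondent value by its population share:
  0–11 yr: 0.22 × 38.3 = 8.426
  12–21 yr: 0.15 × 18 = 2.7
  22–23 yr: 0.29 × 60.3 = 17.487
  24+ yr: 0.34 × 10.1 = 3.434
Post-stratified estimate = 32.047 → 32.0%.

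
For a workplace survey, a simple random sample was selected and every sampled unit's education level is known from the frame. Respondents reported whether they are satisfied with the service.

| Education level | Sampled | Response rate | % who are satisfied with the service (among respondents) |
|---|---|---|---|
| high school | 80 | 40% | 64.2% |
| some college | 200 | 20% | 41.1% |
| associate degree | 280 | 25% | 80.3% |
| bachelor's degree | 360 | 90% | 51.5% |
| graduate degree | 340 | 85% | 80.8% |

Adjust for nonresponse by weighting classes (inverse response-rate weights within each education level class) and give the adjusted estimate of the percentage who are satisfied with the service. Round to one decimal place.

Inverse-response-rate weighting restores each class to its sampled count, so class totals weight by n_sampled:
  high school: 80 × 64.2 = 5136
  some college: 200 × 41.1 = 8220
  associate degree: 280 × 80.3 = 22,484
  bachelor's degree: 360 × 51.5 = 18,540
  graduate degree: 340 × 80.8 = 27,472
Adjusted estimate = 81,852 / 1,260 = 64.9619 → 65.0%.

65.0%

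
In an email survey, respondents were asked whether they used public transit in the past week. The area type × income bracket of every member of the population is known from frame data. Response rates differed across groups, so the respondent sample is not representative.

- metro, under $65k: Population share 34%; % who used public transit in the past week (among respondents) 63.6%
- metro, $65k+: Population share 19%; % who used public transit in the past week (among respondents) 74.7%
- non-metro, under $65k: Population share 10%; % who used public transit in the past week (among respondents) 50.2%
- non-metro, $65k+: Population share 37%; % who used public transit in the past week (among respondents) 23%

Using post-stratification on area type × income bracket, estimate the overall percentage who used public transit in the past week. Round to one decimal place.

Post-stratification weights by population share, not respondent share:
  metro, under $65k: 0.34 × 63.6 = 21.624
  metro, $65k+: 0.19 × 74.7 = 14.193
  non-metro, under $65k: 0.1 × 50.2 = 5.02
  non-metro, $65k+: 0.37 × 23 = 8.51
Post-stratified estimate = 49.347 → 49.3%.

49.3%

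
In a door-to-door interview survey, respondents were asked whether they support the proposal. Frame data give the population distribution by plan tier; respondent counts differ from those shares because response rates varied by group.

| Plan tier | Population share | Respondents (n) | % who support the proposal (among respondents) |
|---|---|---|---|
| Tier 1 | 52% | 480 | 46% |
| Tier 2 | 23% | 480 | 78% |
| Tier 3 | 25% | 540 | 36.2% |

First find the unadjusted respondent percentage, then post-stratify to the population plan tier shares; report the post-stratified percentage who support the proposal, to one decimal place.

Unadjusted (pooled respondent) estimate weights by respondent counts:
  (480/1500)×46 + (480/1500)×78 + (540/1500)×36.2 = 52.712%
Post-stratifying to population shares instead:
  0.52×46 + 0.23×78 + 0.25×36.2 = 50.91%

50.9%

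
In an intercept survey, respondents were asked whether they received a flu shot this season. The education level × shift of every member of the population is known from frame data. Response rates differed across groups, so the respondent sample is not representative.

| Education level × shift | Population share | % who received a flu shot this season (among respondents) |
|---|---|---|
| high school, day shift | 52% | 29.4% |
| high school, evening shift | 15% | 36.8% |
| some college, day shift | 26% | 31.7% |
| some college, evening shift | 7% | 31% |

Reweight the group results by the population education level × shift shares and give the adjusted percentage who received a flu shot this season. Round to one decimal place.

31.2%

Post-stratification weights by population share, not respondent share:
  high school, day shift: 0.52 × 29.4 = 15.288
  high school, evening shift: 0.15 × 36.8 = 5.52
  some college, day shift: 0.26 × 31.7 = 8.242
  some college, evening shift: 0.07 × 31 = 2.17
Post-stratified estimate = 31.22 → 31.2%.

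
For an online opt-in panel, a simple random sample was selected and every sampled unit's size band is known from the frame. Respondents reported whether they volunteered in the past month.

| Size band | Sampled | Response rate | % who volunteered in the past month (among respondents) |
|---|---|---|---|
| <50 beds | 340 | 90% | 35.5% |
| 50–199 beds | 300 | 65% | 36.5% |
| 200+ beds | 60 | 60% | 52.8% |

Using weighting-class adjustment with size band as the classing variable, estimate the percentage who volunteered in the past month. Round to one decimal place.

37.4%

Inverse-response-rate weighting restores each class to its sampled count, so class totals weight by n_sampled:
  <50 beds: 340 × 35.5 = 12,070
  50–199 beds: 300 × 36.5 = 10,950
  200+ beds: 60 × 52.8 = 3168
Adjusted estimate = 26,188 / 700 = 37.4114 → 37.4%.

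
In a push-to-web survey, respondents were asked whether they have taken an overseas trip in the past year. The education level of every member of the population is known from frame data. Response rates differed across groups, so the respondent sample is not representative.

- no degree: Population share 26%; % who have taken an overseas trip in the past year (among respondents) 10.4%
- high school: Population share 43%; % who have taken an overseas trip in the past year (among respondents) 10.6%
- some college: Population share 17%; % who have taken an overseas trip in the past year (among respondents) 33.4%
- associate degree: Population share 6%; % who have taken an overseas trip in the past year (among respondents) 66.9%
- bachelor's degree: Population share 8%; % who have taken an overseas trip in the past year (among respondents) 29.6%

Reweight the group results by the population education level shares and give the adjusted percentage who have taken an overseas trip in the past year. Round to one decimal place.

19.3%

Reweight to the known education level distribution:
  no degree: 0.26 × 10.4 = 2.704
  high school: 0.43 × 10.6 = 4.558
  some college: 0.17 × 33.4 = 5.678
  associate degree: 0.06 × 66.9 = 4.014
  bachelor's degree: 0.08 × 29.6 = 2.368
Post-stratified estimate = 19.322 → 19.3%.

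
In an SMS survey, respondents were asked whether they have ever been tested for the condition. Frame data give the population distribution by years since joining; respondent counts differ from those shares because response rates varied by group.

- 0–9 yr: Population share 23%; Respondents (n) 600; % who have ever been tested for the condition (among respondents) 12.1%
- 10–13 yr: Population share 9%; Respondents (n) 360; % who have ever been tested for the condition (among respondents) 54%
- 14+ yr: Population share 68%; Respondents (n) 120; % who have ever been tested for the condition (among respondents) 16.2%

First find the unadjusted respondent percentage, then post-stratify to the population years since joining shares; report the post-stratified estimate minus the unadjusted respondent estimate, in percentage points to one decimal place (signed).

Without adjustment, the pooled respondent share is:
  (600/1080)×12.1 + (360/1080)×54 + (120/1080)×16.2 = 26.5222%
Post-stratifying to population shares instead:
  0.23×12.1 + 0.09×54 + 0.68×16.2 = 18.659%
Difference = 18.659 − 26.5222 = -7.8632 pp.

-7.9 percentage points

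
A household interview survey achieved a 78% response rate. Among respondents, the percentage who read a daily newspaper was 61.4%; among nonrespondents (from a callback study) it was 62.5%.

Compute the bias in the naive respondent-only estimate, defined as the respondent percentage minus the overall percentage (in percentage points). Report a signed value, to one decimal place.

Nonresponse fraction = 1 − 0.78 = 0.22.
Bias = (nonresponse fraction) × (respondent percentage − nonrespondent percentage)
     = 0.22 × (61.4 − 62.5) = 0.22 × -1.1 = -0.242.

-0.2 percentage points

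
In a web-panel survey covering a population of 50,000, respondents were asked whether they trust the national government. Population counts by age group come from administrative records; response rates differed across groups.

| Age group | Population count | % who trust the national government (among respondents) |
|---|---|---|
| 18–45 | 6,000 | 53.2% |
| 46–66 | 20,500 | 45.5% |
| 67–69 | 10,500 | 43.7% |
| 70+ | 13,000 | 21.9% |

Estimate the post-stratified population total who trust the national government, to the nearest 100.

20,000

Apply each group's respondent rate to its population count:
  18–45: 6,000 × 53.2% = 3192
  46–66: 20,500 × 45.5% = 9327.5
  67–69: 10,500 × 43.7% = 4588.5
  70+: 13,000 × 21.9% = 2847
Estimated total = 19,955 → 20,000.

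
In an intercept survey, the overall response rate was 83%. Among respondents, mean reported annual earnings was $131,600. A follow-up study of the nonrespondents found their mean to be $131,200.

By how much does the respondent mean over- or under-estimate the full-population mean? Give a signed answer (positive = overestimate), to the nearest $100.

Nonresponse fraction = 1 − 0.83 = 0.17.
Bias = (nonresponse fraction) × (respondent mean − nonrespondent mean)
     = 0.17 × (131,600 − 131,200) = 0.17 × 400 = 68.

+$100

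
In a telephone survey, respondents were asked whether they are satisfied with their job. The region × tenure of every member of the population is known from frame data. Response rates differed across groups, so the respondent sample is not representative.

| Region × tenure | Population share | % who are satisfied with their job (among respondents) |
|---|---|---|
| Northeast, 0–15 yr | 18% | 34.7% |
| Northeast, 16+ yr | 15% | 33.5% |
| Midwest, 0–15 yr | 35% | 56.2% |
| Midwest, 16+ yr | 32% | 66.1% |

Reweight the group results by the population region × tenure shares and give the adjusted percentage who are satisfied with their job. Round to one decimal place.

52.1%

Reweight to the known region × tenure distribution:
  Northeast, 0–15 yr: 0.18 × 34.7 = 6.246
  Northeast, 16+ yr: 0.15 × 33.5 = 5.025
  Midwest, 0–15 yr: 0.35 × 56.2 = 19.67
  Midwest, 16+ yr: 0.32 × 66.1 = 21.152
Post-stratified estimate = 52.093 → 52.1%.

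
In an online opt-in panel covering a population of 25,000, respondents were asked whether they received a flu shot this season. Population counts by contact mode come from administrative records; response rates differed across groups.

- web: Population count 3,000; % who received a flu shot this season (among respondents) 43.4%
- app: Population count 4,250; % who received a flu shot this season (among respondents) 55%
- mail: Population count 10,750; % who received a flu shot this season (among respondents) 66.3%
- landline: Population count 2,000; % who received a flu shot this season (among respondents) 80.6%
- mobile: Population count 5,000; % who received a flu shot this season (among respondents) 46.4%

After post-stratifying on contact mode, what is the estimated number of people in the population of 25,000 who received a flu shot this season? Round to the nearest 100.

Each cell contributes its population count × the respondent rate:
  web: 3,000 × 43.4% = 1302
  app: 4,250 × 55% = 2337.5
  mail: 10,750 × 66.3% = 7127.25
  landline: 2,000 × 80.6% = 1612
  mobile: 5,000 × 46.4% = 2320
Estimated total = 14698.8 → 14,700.

14,700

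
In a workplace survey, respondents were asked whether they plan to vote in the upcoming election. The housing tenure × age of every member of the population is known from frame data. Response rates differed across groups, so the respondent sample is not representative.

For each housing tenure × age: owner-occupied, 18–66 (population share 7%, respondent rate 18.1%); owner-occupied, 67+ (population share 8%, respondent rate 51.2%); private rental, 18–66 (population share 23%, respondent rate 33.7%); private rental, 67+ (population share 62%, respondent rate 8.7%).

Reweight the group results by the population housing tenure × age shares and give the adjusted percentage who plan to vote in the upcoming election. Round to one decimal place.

Post-stratification weights by population share, not respondent share:
  owner-occupied, 18–66: 0.07 × 18.1 = 1.267
  owner-occupied, 67+: 0.08 × 51.2 = 4.096
  private rental, 18–66: 0.23 × 33.7 = 7.751
  private rental, 67+: 0.62 × 8.7 = 5.394
Post-stratified estimate = 18.508 → 18.5%.

18.5%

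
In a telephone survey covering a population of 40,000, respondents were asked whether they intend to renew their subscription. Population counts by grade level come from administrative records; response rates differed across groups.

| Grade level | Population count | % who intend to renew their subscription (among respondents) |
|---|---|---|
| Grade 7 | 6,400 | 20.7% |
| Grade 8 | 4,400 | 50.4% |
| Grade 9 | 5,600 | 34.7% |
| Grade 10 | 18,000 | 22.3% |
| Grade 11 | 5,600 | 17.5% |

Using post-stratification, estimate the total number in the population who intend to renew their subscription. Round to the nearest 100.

Each cell contributes its population count × the respondent rate:
  Grade 7: 6,400 × 20.7% = 1324.8
  Grade 8: 4,400 × 50.4% = 2217.6
  Grade 9: 5,600 × 34.7% = 1943.2
  Grade 10: 18,000 × 22.3% = 4014
  Grade 11: 5,600 × 17.5% = 980
Estimated total = 10479.6 → 10,500.

10,500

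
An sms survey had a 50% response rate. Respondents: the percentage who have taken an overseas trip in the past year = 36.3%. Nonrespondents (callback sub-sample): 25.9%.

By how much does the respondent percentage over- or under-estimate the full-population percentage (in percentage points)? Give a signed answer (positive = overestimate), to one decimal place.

+5.2 percentage points

Nonresponse fraction = 1 − 0.5 = 0.5.
Bias = (nonresponse fraction) × (respondent percentage − nonrespondent percentage)
     = 0.5 × (36.3 − 25.9) = 0.5 × 10.4 = 5.2.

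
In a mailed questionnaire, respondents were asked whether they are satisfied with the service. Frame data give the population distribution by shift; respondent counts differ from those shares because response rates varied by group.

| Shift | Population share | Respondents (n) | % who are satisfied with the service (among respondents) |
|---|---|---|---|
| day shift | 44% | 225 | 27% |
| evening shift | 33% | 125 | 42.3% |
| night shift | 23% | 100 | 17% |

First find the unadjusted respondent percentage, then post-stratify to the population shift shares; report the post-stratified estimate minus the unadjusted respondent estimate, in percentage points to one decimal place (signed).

Naive respondent-only estimate (weights = respondent counts):
  (225/450)×27 + (125/450)×42.3 + (100/450)×17 = 29.0278%
Post-stratified estimate weights by population shares:
  0.44×27 + 0.33×42.3 + 0.23×17 = 29.749%
Difference = 29.749 − 29.0278 = 0.7212 pp.

+0.7 percentage points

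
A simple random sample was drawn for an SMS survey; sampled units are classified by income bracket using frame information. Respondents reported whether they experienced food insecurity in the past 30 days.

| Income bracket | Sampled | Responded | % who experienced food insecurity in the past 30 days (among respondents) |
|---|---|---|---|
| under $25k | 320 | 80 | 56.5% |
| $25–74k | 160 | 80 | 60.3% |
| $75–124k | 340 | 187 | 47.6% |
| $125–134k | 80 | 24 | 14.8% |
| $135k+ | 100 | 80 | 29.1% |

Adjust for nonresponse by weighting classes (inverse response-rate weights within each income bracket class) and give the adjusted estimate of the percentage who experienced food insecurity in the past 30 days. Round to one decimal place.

Response rates by class: under $25k 80/320 = 25%, $25–74k 80/160 = 50%, $75–124k 187/340 = 55%, $125–134k 24/80 = 30%, $135k+ 80/100 = 80%.
With weight = n_sampled/n_responded per class, the weighted class total is n_sampled:
  under $25k: 320 × 56.5 = 18,080
  $25–74k: 160 × 60.3 = 9648
  $75–124k: 340 × 47.6 = 16,184
  $125–134k: 80 × 14.8 = 1184
  $135k+: 100 × 29.1 = 2910
Adjusted estimate = 48,006 / 1,000 = 48.006 → 48.0%.

48.0%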